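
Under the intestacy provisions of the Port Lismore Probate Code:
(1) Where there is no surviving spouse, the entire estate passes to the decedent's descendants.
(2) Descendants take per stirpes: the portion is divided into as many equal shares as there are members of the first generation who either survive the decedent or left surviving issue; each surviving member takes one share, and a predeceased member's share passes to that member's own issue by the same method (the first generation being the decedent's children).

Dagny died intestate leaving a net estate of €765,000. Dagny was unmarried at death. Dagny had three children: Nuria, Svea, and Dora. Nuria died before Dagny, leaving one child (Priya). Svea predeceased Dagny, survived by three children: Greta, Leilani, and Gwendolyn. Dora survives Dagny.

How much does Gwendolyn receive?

Gwendolyn receives €85,000.

The entire €765,000 passes to the descendants.
That amount (€765,000) is divided into 3 shares of €255,000: Dora takes €255,000; Nuria's €255,000 share passes to Nuria's issue; Svea's €255,000 share passes to Svea's issue.
Nuria's share (€255,000) passes entirely to Priya.
Svea's share (€255,000) is divided into 3 shares of €85,000: Greta, Leilani, and Gwendolyn each take €85,000.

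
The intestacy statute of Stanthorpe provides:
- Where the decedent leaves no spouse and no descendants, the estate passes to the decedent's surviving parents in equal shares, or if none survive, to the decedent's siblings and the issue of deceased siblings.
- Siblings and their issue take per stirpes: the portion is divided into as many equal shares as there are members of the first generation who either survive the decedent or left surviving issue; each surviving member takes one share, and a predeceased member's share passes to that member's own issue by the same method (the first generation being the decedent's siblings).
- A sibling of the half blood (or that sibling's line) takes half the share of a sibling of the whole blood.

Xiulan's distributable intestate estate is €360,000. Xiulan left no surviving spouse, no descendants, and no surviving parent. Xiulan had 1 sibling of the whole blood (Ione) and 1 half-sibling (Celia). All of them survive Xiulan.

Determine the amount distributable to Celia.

Celia receives €120,000.

The entire €360,000 passes to the siblings and their issue.
Counting each half-blood sibling's line as half a unit, there are 3/2 units in €360,000, so one unit is €240,000. Whole-blood lines (Ione) take €240,000 each; half-blood lines (Celia) take €120,000 each.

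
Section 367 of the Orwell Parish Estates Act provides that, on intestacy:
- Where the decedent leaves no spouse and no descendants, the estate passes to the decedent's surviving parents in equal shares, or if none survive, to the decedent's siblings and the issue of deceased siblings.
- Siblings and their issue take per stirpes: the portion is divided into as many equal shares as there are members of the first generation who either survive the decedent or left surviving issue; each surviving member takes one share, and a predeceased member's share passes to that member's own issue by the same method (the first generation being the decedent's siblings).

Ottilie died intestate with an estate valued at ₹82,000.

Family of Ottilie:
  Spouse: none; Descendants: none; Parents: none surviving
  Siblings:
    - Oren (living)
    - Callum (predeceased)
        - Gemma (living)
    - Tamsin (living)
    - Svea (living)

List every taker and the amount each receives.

The entire ₹82,000 passes to the siblings and their issue.
That amount (₹82,000) is divided into 4 shares of ₹20,500: Oren, Tamsin, and Svea each take ₹20,500; Callum's ₹20,500 share passes to Callum's issue.
Callum's share (₹20,500) passes entirely to Gemma.

Oren: ₹20,500; Gemma: ₹20,500; Tamsin: ₹20,500; Svea: ₹20,500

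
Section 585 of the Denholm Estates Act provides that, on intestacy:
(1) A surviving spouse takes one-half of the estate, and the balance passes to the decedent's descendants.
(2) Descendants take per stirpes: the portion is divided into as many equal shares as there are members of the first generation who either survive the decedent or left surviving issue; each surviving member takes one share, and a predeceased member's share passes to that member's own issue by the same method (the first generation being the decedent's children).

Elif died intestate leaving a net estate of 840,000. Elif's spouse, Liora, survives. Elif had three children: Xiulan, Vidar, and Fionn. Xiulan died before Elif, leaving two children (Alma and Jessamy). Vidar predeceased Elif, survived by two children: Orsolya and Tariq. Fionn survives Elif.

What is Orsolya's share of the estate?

Orsolya receives 70,000.

Liora takes one-half of 840,000 = 420,000. The remaining 420,000 passes to the descendants.
The descendants' portion (420,000) is divided into 3 shares of 140,000: Fionn takes 140,000; Xiulan's 140,000 share passes to Xiulan's issue; Vidar's 140,000 share passes to Vidar's issue.
Xiulan's share (140,000) is divided into 2 shares of 70,000: Alma and Jessamy each take 70,000.
Vidar's share (140,000) is divided into 2 shares of 70,000: Orsolya and Tariq each take 70,000.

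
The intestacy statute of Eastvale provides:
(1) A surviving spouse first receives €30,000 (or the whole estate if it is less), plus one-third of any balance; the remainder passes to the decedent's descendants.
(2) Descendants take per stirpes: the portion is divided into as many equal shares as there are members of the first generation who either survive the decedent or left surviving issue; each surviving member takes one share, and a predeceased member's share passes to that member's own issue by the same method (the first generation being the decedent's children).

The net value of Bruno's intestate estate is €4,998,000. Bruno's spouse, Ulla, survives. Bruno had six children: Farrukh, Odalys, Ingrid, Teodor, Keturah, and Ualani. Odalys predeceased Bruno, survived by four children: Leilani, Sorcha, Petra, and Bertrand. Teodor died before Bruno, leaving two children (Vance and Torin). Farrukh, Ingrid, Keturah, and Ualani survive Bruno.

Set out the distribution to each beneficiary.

Ulla first takes €30,000, leaving a balance of €4,968,000. Ulla then takes one-third of the balance (€1,656,000), for a total of €1,686,000. The remaining €3,312,000 passes to the descendants.
The descendants' portion (€3,312,000) is divided into 6 shares of €552,000: Farrukh, Ingrid, Keturah, and Ualani each take €552,000; Odalys's €552,000 share passes to Odalys's issue; Teodor's €552,000 share passes to Teodor's issue.
Odalys's share (€552,000) is divided into 4 shares of €138,000: Leilani, Sorcha, Petra, and Bertrand each take €138,000.
Teodor's share (€552,000) is divided into 2 shares of €276,000: Vance and Torin each take €276,000.

Ulla: €1,686,000; Farrukh: €552,000; Leilani: €138,000; Sorcha: €138,000; Petra: €138,000; Bertrand: €138,000; Ingrid: €552,000; Vance: €276,000; Torin: €276,000; Keturah: €552,000; Ualani: €552,000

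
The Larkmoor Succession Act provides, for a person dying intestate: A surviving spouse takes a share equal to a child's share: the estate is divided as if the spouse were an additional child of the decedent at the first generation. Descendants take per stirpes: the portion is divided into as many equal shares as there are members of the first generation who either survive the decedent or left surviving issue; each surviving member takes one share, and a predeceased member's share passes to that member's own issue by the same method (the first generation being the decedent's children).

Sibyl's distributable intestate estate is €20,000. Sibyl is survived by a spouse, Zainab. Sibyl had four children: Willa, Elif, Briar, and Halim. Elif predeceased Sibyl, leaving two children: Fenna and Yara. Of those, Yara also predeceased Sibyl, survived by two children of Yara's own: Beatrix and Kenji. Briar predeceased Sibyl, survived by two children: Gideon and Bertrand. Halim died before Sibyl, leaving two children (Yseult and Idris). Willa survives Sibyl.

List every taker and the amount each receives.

The spouse counts as an additional share at the children's level, so there are 5 primary shares of €4,000. Zainab takes one such share (€4,000).
The children's combined portion (€16,000) is divided into 4 shares of €4,000: Willa takes €4,000; Elif's €4,000 share passes to Elif's issue; Briar's €4,000 share passes to Briar's issue; Halim's €4,000 share passes to Halim's issue.
Elif's share (€4,000) is divided into 2 shares of €2,000: Fenna takes €2,000; Yara's €2,000 share passes to Yara's issue.
Yara's share (€2,000) is divided into 2 shares of €1,000: Beatrix and Kenji each take €1,000.
Briar's share (€4,000) is divided into 2 shares of €2,000: Gideon and Bertrand each take €2,000.
Halim's share (€4,000) is divided into 2 shares of €2,000: Yseult and Idris each take €2,000.

Zainab: €4,000; Willa: €4,000; Fenna: €2,000; Beatrix: €1,000; Kenji: €1,000; Gideon: €2,000; Bertrand: €2,000; Yseult: €2,000; Idris: €2,000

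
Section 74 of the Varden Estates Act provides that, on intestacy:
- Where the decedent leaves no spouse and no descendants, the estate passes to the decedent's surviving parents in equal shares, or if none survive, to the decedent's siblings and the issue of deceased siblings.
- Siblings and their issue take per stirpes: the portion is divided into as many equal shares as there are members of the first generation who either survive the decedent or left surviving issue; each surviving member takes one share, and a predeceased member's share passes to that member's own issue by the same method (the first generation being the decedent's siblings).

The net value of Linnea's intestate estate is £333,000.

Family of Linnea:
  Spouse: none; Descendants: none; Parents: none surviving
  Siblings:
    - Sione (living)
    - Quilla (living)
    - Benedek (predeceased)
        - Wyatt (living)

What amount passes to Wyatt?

Wyatt receives £111,000.

The entire £333,000 passes to the siblings and their issue.
That amount (£333,000) is divided into 3 shares of £111,000: Sione and Quilla each take £111,000; Benedek's £111,000 share passes to Benedek's issue.
Benedek's share (£111,000) passes entirely to Wyatt.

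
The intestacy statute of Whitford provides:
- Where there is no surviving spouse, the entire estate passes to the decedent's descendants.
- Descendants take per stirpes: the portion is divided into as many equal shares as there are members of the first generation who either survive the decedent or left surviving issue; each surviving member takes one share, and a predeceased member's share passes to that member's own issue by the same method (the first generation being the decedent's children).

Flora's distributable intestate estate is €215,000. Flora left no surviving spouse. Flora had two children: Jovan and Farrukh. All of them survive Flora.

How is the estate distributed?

The entire €215,000 passes to the descendants.
That amount (€215,000) is divided into 2 shares of €107,500: Jovan and Farrukh each take €107,500.

Jovan: €107,500; Farrukh: €107,500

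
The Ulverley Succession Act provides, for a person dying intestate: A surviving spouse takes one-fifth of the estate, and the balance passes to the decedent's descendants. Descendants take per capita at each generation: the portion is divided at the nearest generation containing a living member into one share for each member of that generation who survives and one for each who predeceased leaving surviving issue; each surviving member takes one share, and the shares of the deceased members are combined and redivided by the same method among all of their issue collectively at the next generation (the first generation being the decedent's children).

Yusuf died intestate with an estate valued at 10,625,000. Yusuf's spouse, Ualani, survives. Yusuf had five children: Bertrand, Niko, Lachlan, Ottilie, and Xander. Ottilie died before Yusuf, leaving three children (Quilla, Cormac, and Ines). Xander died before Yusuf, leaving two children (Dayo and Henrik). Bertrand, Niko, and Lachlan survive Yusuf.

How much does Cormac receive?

Cormac receives 680,000.

Ualani takes one-fifth of 10,625,000 = 2,125,000. The remaining 8,500,000 passes to the descendants.
The descendants' portion (8,500,000) is divided at the children's generation into 5 shares of 1,700,000. Bertrand, Niko, and Lachlan each take 1,700,000. The 2 shares of the deceased (Ottilie and Xander) are combined into a pool of 3,400,000.
That pool (3,400,000) is divided at the grandchildren's generation equally among Quilla, Cormac, Ines, Dayo, and Henrik: 680,000 each.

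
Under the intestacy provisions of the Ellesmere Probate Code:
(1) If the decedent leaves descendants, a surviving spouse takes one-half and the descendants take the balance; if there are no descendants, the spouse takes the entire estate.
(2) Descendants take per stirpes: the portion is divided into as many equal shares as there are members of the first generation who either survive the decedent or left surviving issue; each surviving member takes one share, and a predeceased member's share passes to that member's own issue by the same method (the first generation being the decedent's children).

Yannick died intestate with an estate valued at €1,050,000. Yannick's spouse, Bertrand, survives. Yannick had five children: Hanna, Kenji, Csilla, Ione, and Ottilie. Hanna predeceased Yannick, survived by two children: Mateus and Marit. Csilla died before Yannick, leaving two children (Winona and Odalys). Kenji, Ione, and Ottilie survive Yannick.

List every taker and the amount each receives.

Bertrand takes one-half of €1,050,000 = €525,000. The remaining €525,000 passes to the descendants.
The descendants' portion (€525,000) is divided into 5 shares of €105,000: Kenji, Ione, and Ottilie each take €105,000; Hanna's €105,000 share passes to Hanna's issue; Csilla's €105,000 share passes to Csilla's issue.
Hanna's share (€105,000) is divided into 2 shares of €52,500: Mateus and Marit each take €52,500.
Csilla's share (€105,000) is divided into 2 shares of €52,500: Winona and Odalys each take €52,500.

Bertrand: €525,000; Mateus: €52,500; Marit: €52,500; Kenji: €105,000; Winona: €52,500; Odalys: €52,500; Ione: €105,000; Ottilie: €105,000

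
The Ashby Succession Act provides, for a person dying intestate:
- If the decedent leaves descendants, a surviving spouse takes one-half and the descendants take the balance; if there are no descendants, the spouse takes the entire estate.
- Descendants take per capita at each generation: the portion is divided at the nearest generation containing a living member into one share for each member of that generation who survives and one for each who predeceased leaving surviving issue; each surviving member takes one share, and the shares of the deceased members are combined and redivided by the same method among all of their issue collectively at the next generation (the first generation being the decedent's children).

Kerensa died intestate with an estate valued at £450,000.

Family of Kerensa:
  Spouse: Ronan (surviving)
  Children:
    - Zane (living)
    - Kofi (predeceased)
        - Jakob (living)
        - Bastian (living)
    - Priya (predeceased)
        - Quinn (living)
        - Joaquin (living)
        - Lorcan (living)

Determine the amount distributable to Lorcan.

Ronan takes one-half of £450,000 = £225,000. The remaining £225,000 passes to the descendants.
The descendants' portion (£225,000) is divided at the children's generation into 3 shares of £75,000. Zane takes £75,000. The 2 shares of the deceased (Kofi and Priya) are combined into a pool of £150,000.
That pool (£150,000) is divided at the grandchildren's generation equally among Jakob, Bastian, Quinn, Joaquin, and Lorcan: £30,000 each.

Lorcan receives £30,000.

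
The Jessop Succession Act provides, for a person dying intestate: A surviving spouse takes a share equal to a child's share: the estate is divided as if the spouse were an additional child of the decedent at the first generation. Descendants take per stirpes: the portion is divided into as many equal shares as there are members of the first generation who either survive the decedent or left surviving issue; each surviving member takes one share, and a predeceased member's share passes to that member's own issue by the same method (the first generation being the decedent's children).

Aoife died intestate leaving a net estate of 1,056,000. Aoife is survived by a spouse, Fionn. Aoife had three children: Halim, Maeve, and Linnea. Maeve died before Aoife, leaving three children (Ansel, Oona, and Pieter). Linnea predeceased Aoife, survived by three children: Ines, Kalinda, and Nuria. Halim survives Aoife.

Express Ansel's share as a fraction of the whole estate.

Ansel receives 1/12 of the estate.

The spouse counts as an additional share at the children's level, so there are 4 primary shares of 264,000. Fionn takes one such share (264,000).
The children's combined portion (792,000) is divided into 3 shares of 264,000: Halim takes 264,000; Maeve's 264,000 share passes to Maeve's issue; Linnea's 264,000 share passes to Linnea's issue.
Maeve's share (264,000) is divided into 3 shares of 88,000: Ansel, Oona, and Pieter each take 88,000.
Linnea's share (264,000) is divided into 3 shares of 88,000: Ines, Kalinda, and Nuria each take 88,000.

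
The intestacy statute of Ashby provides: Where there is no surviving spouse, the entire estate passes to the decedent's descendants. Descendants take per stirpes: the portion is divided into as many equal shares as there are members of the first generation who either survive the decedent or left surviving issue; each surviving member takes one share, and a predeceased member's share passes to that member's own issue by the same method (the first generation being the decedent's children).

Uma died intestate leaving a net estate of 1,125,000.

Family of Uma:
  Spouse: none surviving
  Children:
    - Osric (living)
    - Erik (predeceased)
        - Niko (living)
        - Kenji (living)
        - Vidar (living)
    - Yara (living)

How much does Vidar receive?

The entire 1,125,000 passes to the descendants.
That amount (1,125,000) is divided into 3 shares of 375,000: Osric and Yara each take 375,000; Erik's 375,000 share passes to Erik's issue.
Erik's share (375,000) is divided into 3 shares of 125,000: Niko, Kenji, and Vidar each take 125,000.

Vidar receives 125,000.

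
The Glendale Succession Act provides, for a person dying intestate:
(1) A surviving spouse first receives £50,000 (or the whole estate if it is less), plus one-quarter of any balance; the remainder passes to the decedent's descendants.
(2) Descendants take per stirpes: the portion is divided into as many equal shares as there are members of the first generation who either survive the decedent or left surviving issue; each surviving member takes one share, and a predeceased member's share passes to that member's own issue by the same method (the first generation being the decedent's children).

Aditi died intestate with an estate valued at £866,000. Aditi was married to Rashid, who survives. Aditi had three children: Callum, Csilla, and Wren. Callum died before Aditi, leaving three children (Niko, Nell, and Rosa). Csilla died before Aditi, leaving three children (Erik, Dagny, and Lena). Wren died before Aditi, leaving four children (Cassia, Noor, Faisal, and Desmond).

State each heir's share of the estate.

Rashid first takes £50,000, leaving a balance of £816,000. Rashid then takes one-quarter of the balance (£204,000), for a total of £254,000. The remaining £612,000 passes to the descendants.
The descendants' portion (£612,000) is divided into 3 shares of £204,000: Callum's £204,000 share passes to Callum's issue; Csilla's £204,000 share passes to Csilla's issue; Wren's £204,000 share passes to Wren's issue.
Callum's share (£204,000) is divided into 3 shares of £68,000: Niko, Nell, and Rosa each take £68,000.
Csilla's share (£204,000) is divided into 3 shares of £68,000: Erik, Dagny, and Lena each take £68,000.
Wren's share (£204,000) is divided into 4 shares of £51,000: Cassia, Noor, Faisal, and Desmond each take £51,000.

Rashid: £254,000; Niko: £68,000; Nell: £68,000; Rosa: £68,000; Erik: £68,000; Dagny: £68,000; Lena: £68,000; Cassia: £51,000; Noor: £51,000; Faisal: £51,000; Desmond: £51,000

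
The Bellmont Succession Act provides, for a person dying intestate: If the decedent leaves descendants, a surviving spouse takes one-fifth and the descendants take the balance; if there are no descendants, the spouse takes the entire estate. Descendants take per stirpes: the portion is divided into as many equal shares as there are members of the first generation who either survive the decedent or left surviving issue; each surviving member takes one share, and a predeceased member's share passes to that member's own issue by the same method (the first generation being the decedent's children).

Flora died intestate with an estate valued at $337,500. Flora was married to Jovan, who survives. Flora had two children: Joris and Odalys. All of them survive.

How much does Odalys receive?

Jovan takes one-fifth of $337,500 = $67,500. The remaining $270,000 passes to the descendants.
The descendants' portion ($270,000) is divided into 2 shares of $135,000: Joris and Odalys each take $135,000.

Odalys receives $135,000.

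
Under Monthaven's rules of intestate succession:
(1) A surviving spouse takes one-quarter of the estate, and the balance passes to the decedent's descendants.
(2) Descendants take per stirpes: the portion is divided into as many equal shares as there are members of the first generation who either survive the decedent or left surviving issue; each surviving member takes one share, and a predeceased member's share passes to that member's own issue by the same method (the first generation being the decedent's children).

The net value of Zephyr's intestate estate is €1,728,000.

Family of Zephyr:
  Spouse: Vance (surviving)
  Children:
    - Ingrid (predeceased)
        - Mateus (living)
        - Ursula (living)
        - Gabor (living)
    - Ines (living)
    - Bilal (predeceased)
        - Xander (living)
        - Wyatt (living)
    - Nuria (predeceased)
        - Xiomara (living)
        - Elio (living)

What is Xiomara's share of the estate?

Xiomara receives €162,000.

Vance takes one-quarter of €1,728,000 = €432,000. The remaining €1,296,000 passes to the descendants.
The descendants' portion (€1,296,000) is divided into 4 shares of €324,000: Ines takes €324,000; Ingrid's €324,000 share passes to Ingrid's issue; Bilal's €324,000 share passes to Bilal's issue; Nuria's €324,000 share passes to Nuria's issue.
Ingrid's share (€324,000) is divided into 3 shares of €108,000: Mateus, Ursula, and Gabor each take €108,000.
Bilal's share (€324,000) is divided into 2 shares of €162,000: Xander and Wyatt each take €162,000.
Nuria's share (€324,000) is divided into 2 shares of €162,000: Xiomara and Elio each take €162,000.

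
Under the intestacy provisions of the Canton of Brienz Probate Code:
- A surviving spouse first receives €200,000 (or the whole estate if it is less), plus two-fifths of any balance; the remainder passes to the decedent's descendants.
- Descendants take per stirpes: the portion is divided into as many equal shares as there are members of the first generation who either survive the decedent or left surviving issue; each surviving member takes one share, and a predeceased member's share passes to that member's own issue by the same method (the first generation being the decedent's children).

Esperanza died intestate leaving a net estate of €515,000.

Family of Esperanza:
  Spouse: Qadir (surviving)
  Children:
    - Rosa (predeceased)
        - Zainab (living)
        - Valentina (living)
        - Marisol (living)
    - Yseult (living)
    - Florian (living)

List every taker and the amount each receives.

Qadir: €326,000; Zainab: €21,000; Valentina: €21,000; Marisol: €21,000; Yseult: €63,000; Florian: €63,000

Qadir first takes €200,000, leaving a balance of €315,000. Qadir then takes two-fifths of the balance (€126,000), for a total of €326,000. The remaining €189,000 passes to the descendants.
The descendants' portion (€189,000) is divided into 3 shares of €63,000: Yseult and Florian each take €63,000; Rosa's €63,000 share passes to Rosa's issue.
Rosa's share (€63,000) is divided into 3 shares of €21,000: Zainab, Valentina, and Marisol each take €21,000.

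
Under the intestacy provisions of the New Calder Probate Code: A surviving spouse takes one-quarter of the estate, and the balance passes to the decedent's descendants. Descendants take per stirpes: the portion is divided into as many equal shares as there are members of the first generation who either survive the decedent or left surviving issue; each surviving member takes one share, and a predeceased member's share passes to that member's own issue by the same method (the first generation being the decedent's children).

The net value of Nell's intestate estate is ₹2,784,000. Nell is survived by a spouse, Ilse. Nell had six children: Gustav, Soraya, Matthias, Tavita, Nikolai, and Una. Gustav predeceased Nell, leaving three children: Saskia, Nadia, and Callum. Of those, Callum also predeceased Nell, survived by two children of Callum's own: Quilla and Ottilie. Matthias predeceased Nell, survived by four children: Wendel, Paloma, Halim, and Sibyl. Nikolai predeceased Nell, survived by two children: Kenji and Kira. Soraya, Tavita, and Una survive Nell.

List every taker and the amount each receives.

Ilse: ₹696,000; Saskia: ₹116,000; Nadia: ₹116,000; Quilla: ₹58,000; Ottilie: ₹58,000; Soraya: ₹348,000; Wendel: ₹87,000; Paloma: ₹87,000; Halim: ₹87,000; Sibyl: ₹87,000; Tavita: ₹348,000; Kenji: ₹174,000; Kira: ₹174,000; Una: ₹348,000

Ilse takes one-quarter of ₹2,784,000 = ₹696,000. The remaining ₹2,088,000 passes to the descendants.
The descendants' portion (₹2,088,000) is divided into 6 shares of ₹348,000: Soraya, Tavita, and Una each take ₹348,000; Gustav's ₹348,000 share passes to Gustav's issue; Matthias's ₹348,000 share passes to Matthias's issue; Nikolai's ₹348,000 share passes to Nikolai's issue.
Gustav's share (₹348,000) is divided into 3 shares of ₹116,000: Saskia and Nadia each take ₹116,000; Callum's ₹116,000 share passes to Callum's issue.
Callum's share (₹116,000) is divided into 2 shares of ₹58,000: Quilla and Ottilie each take ₹58,000.
Matthias's share (₹348,000) is divided into 4 shares of ₹87,000: Wendel, Paloma, Halim, and Sibyl each take ₹87,000.
Nikolai's share (₹348,000) is divided into 2 shares of ₹174,000: Kenji and Kira each take ₹174,000.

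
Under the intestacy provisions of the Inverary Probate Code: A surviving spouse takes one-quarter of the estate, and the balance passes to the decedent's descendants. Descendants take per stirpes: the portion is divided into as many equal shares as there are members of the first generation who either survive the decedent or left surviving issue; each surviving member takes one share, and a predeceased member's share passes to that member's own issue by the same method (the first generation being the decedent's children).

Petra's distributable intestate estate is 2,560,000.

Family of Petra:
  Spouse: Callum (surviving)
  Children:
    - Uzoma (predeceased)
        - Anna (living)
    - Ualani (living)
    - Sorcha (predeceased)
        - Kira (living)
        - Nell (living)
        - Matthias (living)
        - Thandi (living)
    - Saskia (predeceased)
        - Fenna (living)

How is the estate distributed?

Callum takes one-quarter of 2,560,000 = 640,000. The remaining 1,920,000 passes to the descendants.
The descendants' portion (1,920,000) is divided into 4 shares of 480,000: Ualani takes 480,000; Uzoma's 480,000 share passes to Uzoma's issue; Sorcha's 480,000 share passes to Sorcha's issue; Saskia's 480,000 share passes to Saskia's issue.
Uzoma's share (480,000) passes entirely to Anna.
Sorcha's share (480,000) is divided into 4 shares of 120,000: Kira, Nell, Matthias, and Thandi each take 120,000.
Saskia's share (480,000) passes entirely to Fenna.

Callum: 640,000; Anna: 480,000; Ualani: 480,000; Kira: 120,000; Nell: 120,000; Matthias: 120,000; Thandi: 120,000; Fenna: 480,000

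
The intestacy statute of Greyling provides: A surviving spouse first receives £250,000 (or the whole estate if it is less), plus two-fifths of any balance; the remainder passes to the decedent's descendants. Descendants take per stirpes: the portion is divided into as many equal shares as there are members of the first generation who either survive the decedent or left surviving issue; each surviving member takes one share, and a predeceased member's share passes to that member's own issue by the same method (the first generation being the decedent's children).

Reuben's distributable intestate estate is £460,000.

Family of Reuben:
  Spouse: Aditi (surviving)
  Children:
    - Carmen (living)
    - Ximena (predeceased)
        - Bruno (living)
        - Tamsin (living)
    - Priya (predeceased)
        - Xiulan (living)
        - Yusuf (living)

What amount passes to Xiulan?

Xiulan receives £21,000.

Aditi first takes £250,000, leaving a balance of £210,000. Aditi then takes two-fifths of the balance (£84,000), for a total of £334,000. The remaining £126,000 passes to the descendants.
The descendants' portion (£126,000) is divided into 3 shares of £42,000: Carmen takes £42,000; Ximena's £42,000 share passes to Ximena's issue; Priya's £42,000 share passes to Priya's issue.
Ximena's share (£42,000) is divided into 2 shares of £21,000: Bruno and Tamsin each take £21,000.
Priya's share (£42,000) is divided into 2 shares of £21,000: Xiulan and Yusuf each take £21,000.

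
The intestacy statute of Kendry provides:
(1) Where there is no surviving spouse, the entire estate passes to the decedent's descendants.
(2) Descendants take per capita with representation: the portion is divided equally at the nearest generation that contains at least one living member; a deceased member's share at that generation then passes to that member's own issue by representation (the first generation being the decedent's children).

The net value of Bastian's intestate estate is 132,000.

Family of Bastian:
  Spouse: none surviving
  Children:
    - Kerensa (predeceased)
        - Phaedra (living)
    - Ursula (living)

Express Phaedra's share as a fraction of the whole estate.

Phaedra receives 1/2 of the estate.

The entire 132,000 passes to the descendants.
That amount (132,000) is divided into 2 shares of 66,000: Ursula takes 66,000; Kerensa's 66,000 share passes to Kerensa's issue.
Kerensa's share (66,000) passes entirely to Phaedra.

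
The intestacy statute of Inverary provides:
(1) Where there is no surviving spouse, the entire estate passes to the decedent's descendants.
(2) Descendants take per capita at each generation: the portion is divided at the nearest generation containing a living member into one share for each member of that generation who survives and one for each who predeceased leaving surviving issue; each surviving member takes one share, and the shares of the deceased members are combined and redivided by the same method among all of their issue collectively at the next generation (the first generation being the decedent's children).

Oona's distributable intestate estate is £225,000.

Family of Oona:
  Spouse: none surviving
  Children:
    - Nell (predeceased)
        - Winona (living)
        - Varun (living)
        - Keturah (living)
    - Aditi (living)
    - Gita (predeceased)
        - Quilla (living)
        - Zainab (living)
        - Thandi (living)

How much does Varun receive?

Varun receives £25,000.

The entire £225,000 passes to the descendants.
That amount (£225,000) is divided at the children's generation into 3 shares of £75,000. Aditi takes £75,000. The 2 shares of the deceased (Nell and Gita) are combined into a pool of £150,000.
That pool (£150,000) is divided at the grandchildren's generation equally among Winona, Varun, Keturah, Quilla, Zainab, and Thandi: £25,000 each.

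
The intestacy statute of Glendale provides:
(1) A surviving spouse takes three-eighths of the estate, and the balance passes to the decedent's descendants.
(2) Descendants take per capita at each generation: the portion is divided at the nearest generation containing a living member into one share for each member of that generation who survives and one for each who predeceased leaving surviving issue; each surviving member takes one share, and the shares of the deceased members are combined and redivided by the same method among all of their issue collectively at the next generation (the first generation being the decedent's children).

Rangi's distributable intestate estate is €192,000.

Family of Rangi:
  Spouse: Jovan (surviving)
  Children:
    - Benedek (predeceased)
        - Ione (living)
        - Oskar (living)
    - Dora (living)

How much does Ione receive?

Ione receives €30,000.

Jovan takes three-eighths of €192,000 = €72,000. The remaining €120,000 passes to the descendants.
The descendants' portion (€120,000) is divided at the children's generation into 2 shares of €60,000. Dora takes €60,000. The remaining share for the deceased Benedek (€60,000) is carried to the next generation.
That pool (€60,000) is divided at the grandchildren's generation equally among Ione and Oskar: €30,000 each.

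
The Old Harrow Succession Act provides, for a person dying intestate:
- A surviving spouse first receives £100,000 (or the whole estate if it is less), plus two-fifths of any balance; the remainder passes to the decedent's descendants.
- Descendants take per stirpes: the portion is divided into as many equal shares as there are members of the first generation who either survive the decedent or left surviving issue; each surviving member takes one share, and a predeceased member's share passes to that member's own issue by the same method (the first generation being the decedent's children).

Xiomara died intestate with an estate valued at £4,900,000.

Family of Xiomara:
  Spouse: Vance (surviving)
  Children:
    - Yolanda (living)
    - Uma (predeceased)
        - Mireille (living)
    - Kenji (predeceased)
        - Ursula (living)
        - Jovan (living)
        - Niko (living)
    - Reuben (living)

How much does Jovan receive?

Vance first takes £100,000, leaving a balance of £4,800,000. Vance then takes two-fifths of the balance (£1,920,000), for a total of £2,020,000. The remaining £2,880,000 passes to the descendants.
The descendants' portion (£2,880,000) is divided into 4 shares of £720,000: Yolanda and Reuben each take £720,000; Uma's £720,000 share passes to Uma's issue; Kenji's £720,000 share passes to Kenji's issue.
Uma's share (£720,000) passes entirely to Mireille.
Kenji's share (£720,000) is divided into 3 shares of £240,000: Ursula, Jovan, and Niko each take £240,000.

Jovan receives £240,000.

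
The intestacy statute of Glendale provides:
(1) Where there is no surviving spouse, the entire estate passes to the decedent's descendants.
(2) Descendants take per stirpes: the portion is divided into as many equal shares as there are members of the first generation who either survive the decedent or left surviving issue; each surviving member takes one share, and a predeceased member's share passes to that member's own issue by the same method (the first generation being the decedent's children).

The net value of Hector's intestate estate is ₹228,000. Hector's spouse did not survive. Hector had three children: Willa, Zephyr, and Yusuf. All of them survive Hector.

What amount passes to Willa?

The entire ₹228,000 passes to the descendants.
That amount (₹228,000) is divided into 3 shares of ₹76,000: Willa, Zephyr, and Yusuf each take ₹76,000.

Willa receives ₹76,000.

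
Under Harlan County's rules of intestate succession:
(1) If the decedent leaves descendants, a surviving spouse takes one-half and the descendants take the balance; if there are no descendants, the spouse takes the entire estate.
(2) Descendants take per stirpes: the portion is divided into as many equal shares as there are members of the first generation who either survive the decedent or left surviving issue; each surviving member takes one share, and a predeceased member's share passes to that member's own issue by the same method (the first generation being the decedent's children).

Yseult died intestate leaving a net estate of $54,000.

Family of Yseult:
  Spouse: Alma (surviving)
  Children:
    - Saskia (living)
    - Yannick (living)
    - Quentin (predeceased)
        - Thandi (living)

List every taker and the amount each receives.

Alma: $27,000; Saskia: $9,000; Yannick: $9,000; Thandi: $9,000

Alma takes one-half of $54,000 = $27,000. The remaining $27,000 passes to the descendants.
The descendants' portion ($27,000) is divided into 3 shares of $9,000: Saskia and Yannick each take $9,000; Quentin's $9,000 share passes to Quentin's issue.
Quentin's share ($9,000) passes entirely to Thandi.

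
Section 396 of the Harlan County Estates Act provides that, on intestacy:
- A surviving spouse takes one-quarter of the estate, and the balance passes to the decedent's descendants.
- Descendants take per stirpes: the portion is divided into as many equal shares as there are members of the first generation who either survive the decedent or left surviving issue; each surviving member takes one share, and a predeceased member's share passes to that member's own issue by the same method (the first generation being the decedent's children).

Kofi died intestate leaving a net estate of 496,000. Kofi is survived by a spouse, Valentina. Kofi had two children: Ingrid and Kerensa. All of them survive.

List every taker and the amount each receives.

Valentina takes one-quarter of 496,000 = 124,000. The remaining 372,000 passes to the descendants.
The descendants' portion (372,000) is divided into 2 shares of 186,000: Ingrid and Kerensa each take 186,000.

Valentina: 124,000; Ingrid: 186,000; Kerensa: 186,000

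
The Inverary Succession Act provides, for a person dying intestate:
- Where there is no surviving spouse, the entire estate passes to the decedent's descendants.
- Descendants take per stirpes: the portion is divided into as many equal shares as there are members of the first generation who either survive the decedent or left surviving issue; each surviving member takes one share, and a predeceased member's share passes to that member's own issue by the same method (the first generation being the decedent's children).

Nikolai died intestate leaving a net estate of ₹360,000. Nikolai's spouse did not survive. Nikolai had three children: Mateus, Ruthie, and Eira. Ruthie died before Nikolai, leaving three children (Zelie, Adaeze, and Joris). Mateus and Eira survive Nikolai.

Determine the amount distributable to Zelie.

The entire ₹360,000 passes to the descendants.
That amount (₹360,000) is divided into 3 shares of ₹120,000: Mateus and Eira each take ₹120,000; Ruthie's ₹120,000 share passes to Ruthie's issue.
Ruthie's share (₹120,000) is divided into 3 shares of ₹40,000: Zelie, Adaeze, and Joris each take ₹40,000.

Zelie receives ₹40,000.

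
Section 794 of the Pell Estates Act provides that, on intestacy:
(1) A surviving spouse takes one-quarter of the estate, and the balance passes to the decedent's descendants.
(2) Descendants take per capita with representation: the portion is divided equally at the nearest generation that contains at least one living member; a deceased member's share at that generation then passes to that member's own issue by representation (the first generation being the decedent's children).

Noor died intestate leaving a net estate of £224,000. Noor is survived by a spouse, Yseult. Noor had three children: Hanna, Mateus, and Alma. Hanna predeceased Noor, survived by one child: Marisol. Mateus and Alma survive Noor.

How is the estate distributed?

Yseult takes one-quarter of £224,000 = £56,000. The remaining £168,000 passes to the descendants.
The descendants' portion (£168,000) is divided into 3 shares of £56,000: Mateus and Alma each take £56,000; Hanna's £56,000 share passes to Hanna's issue.
Hanna's share (£56,000) passes entirely to Marisol.

Yseult: £56,000; Marisol: £56,000; Mateus: £56,000; Alma: £56,000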